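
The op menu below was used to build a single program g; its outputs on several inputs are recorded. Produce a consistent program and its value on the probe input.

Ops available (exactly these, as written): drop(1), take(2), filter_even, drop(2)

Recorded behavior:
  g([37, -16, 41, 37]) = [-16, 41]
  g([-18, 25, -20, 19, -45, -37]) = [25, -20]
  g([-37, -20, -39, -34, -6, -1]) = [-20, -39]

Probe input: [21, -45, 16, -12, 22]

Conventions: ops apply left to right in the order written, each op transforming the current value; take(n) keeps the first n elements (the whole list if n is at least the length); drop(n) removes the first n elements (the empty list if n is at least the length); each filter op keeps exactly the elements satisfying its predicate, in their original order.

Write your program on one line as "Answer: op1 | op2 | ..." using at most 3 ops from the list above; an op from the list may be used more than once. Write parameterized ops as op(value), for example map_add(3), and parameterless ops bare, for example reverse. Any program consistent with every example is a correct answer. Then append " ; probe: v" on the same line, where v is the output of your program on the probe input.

drop(1) | take(2) ; probe: [-45, 16]

Check, running the answer program on each example:
  [37, -16, 41, 37] -> [-16, 41, 37] -> [-16, 41]
  [-18, 25, -20, 19, -45, -37] -> [25, -20, 19, -45, -37] -> [25, -20]
  [-37, -20, -39, -34, -6, -1] -> [-20, -39, -34, -6, -1] -> [-20, -39]
  probe: [21, -45, 16, -12, 22] -> [-45, 16, -12, 22] -> [-45, 16]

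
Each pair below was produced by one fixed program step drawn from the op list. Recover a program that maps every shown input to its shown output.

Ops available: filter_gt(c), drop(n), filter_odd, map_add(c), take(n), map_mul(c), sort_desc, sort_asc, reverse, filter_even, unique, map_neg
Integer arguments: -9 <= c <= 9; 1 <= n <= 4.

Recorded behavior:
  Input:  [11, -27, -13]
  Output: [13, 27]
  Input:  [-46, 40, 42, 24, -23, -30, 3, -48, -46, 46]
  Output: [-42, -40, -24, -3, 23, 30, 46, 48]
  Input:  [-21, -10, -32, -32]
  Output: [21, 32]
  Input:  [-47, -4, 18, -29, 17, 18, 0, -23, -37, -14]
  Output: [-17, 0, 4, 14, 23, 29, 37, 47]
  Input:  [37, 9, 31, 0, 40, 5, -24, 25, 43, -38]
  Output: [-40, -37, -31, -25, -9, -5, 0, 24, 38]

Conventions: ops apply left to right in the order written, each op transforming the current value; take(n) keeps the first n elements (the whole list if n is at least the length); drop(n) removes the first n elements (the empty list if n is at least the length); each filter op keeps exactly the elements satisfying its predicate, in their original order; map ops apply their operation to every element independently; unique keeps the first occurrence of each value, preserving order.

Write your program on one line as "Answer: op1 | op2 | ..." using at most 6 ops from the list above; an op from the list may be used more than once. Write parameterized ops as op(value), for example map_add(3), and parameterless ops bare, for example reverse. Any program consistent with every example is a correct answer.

reverse | unique | reverse | sort_desc | map_neg | drop(1)

Check, running the answer program on each example:
  [11, -27, -13] -> [-13, -27, 11] -> [-13, -27, 11] -> [11, -27, -13] -> [11, -13, -27] -> [-11, 13, 27] -> [13, 27]
  [-46, 40, 42, 24, -23, -30, 3, -48, -46, 46] -> [46, -46, -48, 3, -30, -23, 24, 42, 40, -46] -> [46, -46, -48, 3, -30, -23, 24, 42, 40] -> [40, 42, 24, -23, -30, 3, -48, -46, 46] -> [46, 42, 40, 24, 3, -23, -30, -46, -48] -> [-46, -42, -40, -24, -3, 23, 30, 46, 48] -> [-42, -40, -24, -3, 23, 30, 46, 48]
  [-21, -10, -32, -32] -> [-32, -32, -10, -21] -> [-32, -10, -21] -> [-21, -10, -32] -> [-10, -21, -32] -> [10, 21, 32] -> [21, 32]
  [-47, -4, 18, -29, 17, 18, 0, -23, -37, -14] -> [-14, -37, -23, 0, 18, 17, -29, 18, -4, -47] -> [-14, -37, -23, 0, 18, 17, -29, -4, -47] -> [-47, -4, -29, 17, 18, 0, -23, -37, -14] -> [18, 17, 0, -4, -14, -23, -29, -37, -47] -> [-18, -17, 0, 4, 14, 23, 29, 37, 47] -> [-17, 0, 4, 14, 23, 29, 37, 47]
  [37, 9, 31, 0, 40, 5, -24, 25, 43, -38] -> [-38, 43, 25, -24, 5, 40, 0, 31, 9, 37] -> [-38, 43, 25, -24, 5, 40, 0, 31, 9, 37] -> [37, 9, 31, 0, 40, 5, -24, 25, 43, -38] -> [43, 40, 37, 31, 25, 9, 5, 0, -24, -38] -> [-43, -40, -37, -31, -25, -9, -5, 0, 24, 38] -> [-40, -37, -31, -25, -9, -5, 0, 24, 38]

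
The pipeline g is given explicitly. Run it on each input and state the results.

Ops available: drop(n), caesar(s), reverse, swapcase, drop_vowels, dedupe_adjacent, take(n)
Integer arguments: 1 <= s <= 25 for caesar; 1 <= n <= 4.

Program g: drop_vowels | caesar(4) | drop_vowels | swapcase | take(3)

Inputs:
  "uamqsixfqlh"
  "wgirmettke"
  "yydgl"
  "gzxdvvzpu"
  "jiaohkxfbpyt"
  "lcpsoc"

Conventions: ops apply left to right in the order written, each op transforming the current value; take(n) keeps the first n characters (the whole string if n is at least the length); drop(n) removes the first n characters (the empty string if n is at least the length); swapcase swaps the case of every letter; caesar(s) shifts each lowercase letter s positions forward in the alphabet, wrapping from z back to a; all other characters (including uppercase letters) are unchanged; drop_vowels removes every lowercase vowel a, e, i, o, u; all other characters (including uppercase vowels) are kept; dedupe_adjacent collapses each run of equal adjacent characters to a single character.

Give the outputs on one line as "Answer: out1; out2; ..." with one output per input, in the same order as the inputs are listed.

Execution, op by op:
  "uamqsixfqlh" -> "mqsxfqlh" -> "quwbjupl" -> "qwbjpl" -> "QWBJPL" -> "QWB"
  "wgirmettke" -> "wgrmttk" -> "akvqxxo" -> "kvqxx" -> "KVQXX" -> "KVQ"
  "yydgl" -> "yydgl" -> "cchkp" -> "cchkp" -> "CCHKP" -> "CCH"
  "gzxdvvzpu" -> "gzxdvvzp" -> "kdbhzzdt" -> "kdbhzzdt" -> "KDBHZZDT" -> "KDB"
  "jiaohkxfbpyt" -> "jhkxfbpyt" -> "nlobjftcx" -> "nlbjftcx" -> "NLBJFTCX" -> "NLB"
  "lcpsoc" -> "lcpsc" -> "pgtwg" -> "pgtwg" -> "PGTWG" -> "PGT"

"QWB"; "KVQ"; "CCH"; "KDB"; "NLB"; "PGT"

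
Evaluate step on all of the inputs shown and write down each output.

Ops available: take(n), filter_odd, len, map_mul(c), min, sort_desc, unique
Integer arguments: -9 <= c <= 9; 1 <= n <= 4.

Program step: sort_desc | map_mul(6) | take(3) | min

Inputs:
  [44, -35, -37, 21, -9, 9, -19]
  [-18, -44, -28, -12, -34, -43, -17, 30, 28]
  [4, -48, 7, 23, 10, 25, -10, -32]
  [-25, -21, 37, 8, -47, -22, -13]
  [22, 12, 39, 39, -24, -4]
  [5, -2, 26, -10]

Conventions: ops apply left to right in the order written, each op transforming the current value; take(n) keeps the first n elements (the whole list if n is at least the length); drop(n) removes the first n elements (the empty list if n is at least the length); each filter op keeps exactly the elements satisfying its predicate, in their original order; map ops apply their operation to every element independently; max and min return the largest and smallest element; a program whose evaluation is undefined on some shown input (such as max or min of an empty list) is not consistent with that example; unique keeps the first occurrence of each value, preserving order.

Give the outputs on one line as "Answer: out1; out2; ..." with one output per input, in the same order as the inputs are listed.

Execution, op by op:
  [44, -35, -37, 21, -9, 9, -19] -> [44, 21, 9, -9, -19, -35, -37] -> [264, 126, 54, -54, -114, -210, -222] -> [264, 126, 54] -> 54
  [-18, -44, -28, -12, -34, -43, -17, 30, 28] -> [30, 28, -12, -17, -18, -28, -34, -43, -44] -> [180, 168, -72, -102, -108, -168, -204, -258, -264] -> [180, 168, -72] -> -72
  [4, -48, 7, 23, 10, 25, -10, -32] -> [25, 23, 10, 7, 4, -10, -32, -48] -> [150, 138, 60, 42, 24, -60, -192, -288] -> [150, 138, 60] -> 60
  [-25, -21, 37, 8, -47, -22, -13] -> [37, 8, -13, -21, -22, -25, -47] -> [222, 48, -78, -126, -132, -150, -282] -> [222, 48, -78] -> -78
  [22, 12, 39, 39, -24, -4] -> [39, 39, 22, 12, -4, -24] -> [234, 234, 132, 72, -24, -144] -> [234, 234, 132] -> 132
  [5, -2, 26, -10] -> [26, 5, -2, -10] -> [156, 30, -12, -60] -> [156, 30, -12] -> -12

54; -72; 60; -78; 132; -12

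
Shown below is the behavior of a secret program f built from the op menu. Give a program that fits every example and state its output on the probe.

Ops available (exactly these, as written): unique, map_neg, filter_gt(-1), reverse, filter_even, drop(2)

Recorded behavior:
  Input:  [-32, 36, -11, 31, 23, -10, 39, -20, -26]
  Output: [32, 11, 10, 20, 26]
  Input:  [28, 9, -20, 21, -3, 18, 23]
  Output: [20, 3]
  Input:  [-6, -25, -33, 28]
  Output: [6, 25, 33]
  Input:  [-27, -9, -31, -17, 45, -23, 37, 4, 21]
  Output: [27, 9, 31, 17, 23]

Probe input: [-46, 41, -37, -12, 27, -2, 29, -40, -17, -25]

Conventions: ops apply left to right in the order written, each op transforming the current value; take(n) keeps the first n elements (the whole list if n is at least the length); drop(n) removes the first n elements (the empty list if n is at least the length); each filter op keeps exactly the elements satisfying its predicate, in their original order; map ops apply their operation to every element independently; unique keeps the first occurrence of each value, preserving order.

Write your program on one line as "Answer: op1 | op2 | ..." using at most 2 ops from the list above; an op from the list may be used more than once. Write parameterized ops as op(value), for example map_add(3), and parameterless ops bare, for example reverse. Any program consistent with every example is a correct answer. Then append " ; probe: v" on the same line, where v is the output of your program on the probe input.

map_neg | filter_gt(-1) ; probe: [46, 37, 12, 2, 40, 17, 25]

Check, running the answer program on each example:
  [-32, 36, -11, 31, 23, -10, 39, -20, -26] -> [32, -36, 11, -31, -23, 10, -39, 20, 26] -> [32, 11, 10, 20, 26]
  [28, 9, -20, 21, -3, 18, 23] -> [-28, -9, 20, -21, 3, -18, -23] -> [20, 3]
  [-6, -25, -33, 28] -> [6, 25, 33, -28] -> [6, 25, 33]
  [-27, -9, -31, -17, 45, -23, 37, 4, 21] -> [27, 9, 31, 17, -45, 23, -37, -4, -21] -> [27, 9, 31, 17, 23]
  probe: [-46, 41, -37, -12, 27, -2, 29, -40, -17, -25] -> [46, -41, 37, 12, -27, 2, -29, 40, 17, 25] -> [46, 37, 12, 2, 40, 17, 25]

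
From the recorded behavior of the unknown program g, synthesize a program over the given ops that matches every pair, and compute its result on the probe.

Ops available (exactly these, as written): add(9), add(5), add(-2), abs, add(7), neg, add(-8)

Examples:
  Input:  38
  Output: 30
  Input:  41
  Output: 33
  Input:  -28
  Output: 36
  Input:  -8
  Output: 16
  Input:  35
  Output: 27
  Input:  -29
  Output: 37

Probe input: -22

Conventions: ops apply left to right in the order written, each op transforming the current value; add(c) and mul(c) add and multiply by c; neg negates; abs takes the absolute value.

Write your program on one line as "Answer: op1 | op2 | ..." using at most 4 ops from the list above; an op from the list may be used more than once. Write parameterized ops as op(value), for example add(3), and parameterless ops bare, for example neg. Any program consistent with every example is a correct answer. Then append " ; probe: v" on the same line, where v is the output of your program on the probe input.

add(-8) | neg | abs ; probe: 30

Check, running the answer program on each example:
  38 -> 30 -> -30 -> 30
  41 -> 33 -> -33 -> 33
  -28 -> -36 -> 36 -> 36
  -8 -> -16 -> 16 -> 16
  35 -> 27 -> -27 -> 27
  -29 -> -37 -> 37 -> 37
  probe: -22 -> -30 -> 30 -> 30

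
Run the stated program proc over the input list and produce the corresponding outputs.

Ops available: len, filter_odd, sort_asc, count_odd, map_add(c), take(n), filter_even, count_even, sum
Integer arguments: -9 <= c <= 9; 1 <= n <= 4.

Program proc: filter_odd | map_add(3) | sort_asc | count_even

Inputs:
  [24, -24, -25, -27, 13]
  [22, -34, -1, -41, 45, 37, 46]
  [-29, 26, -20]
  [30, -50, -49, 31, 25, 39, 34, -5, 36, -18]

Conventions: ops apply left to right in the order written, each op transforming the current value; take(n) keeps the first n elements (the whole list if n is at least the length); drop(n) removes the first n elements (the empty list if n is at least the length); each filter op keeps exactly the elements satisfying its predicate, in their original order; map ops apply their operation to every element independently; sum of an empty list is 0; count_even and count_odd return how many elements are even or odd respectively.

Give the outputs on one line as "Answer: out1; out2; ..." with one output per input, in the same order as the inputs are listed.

3; 4; 1; 5

Execution, op by op:
  [24, -24, -25, -27, 13] -> [-25, -27, 13] -> [-22, -24, 16] -> [-24, -22, 16] -> 3
  [22, -34, -1, -41, 45, 37, 46] -> [-1, -41, 45, 37] -> [2, -38, 48, 40] -> [-38, 2, 40, 48] -> 4
  [-29, 26, -20] -> [-29] -> [-26] -> [-26] -> 1
  [30, -50, -49, 31, 25, 39, 34, -5, 36, -18] -> [-49, 31, 25, 39, -5] -> [-46, 34, 28, 42, -2] -> [-46, -2, 28, 34, 42] -> 5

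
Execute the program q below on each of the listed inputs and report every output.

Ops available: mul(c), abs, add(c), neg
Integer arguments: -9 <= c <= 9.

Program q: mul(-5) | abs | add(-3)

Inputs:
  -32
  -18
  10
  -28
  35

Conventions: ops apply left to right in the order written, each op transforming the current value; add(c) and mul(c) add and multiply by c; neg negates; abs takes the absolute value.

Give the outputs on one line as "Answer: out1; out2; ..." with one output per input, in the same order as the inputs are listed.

Execution, op by op:
  -32 -> 160 -> 160 -> 157
  -18 -> 90 -> 90 -> 87
  10 -> -50 -> 50 -> 47
  -28 -> 140 -> 140 -> 137
  35 -> -175 -> 175 -> 172

157; 87; 47; 137; 172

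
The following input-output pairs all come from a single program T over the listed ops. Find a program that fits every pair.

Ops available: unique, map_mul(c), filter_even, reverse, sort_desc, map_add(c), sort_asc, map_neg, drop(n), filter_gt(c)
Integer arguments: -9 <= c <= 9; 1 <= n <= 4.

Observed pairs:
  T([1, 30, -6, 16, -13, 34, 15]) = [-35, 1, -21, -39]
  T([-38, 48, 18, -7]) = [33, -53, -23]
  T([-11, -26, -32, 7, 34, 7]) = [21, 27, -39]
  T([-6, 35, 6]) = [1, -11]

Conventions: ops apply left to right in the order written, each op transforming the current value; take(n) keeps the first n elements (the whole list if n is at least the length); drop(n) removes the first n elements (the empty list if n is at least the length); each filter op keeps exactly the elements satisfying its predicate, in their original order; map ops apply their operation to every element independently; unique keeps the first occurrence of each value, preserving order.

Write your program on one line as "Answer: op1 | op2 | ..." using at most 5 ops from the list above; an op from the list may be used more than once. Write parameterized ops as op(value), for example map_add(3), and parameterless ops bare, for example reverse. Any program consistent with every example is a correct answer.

map_add(4) | map_neg | filter_even | map_add(-1)

Check, running the answer program on each example:
  [1, 30, -6, 16, -13, 34, 15] -> [5, 34, -2, 20, -9, 38, 19] -> [-5, -34, 2, -20, 9, -38, -19] -> [-34, 2, -20, -38] -> [-35, 1, -21, -39]
  [-38, 48, 18, -7] -> [-34, 52, 22, -3] -> [34, -52, -22, 3] -> [34, -52, -22] -> [33, -53, -23]
  [-11, -26, -32, 7, 34, 7] -> [-7, -22, -28, 11, 38, 11] -> [7, 22, 28, -11, -38, -11] -> [22, 28, -38] -> [21, 27, -39]
  [-6, 35, 6] -> [-2, 39, 10] -> [2, -39, -10] -> [2, -10] -> [1, -11]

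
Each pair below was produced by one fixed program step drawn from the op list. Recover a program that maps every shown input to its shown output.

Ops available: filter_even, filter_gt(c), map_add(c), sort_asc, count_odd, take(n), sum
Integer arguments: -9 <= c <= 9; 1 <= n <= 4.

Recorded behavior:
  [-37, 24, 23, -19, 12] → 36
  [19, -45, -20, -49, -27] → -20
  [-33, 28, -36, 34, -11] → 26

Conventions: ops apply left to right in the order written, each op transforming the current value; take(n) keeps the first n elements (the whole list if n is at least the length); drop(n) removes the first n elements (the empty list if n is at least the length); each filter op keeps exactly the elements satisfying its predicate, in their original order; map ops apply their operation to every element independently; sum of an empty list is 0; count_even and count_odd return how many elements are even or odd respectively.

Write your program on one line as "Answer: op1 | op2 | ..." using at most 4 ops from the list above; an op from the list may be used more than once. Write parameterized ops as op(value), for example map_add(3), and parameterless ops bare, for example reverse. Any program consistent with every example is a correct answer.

filter_even | sort_asc | sum

Check, running the answer program on each example:
  [-37, 24, 23, -19, 12] -> [24, 12] -> [12, 24] -> 36
  [19, -45, -20, -49, -27] -> [-20] -> [-20] -> -20
  [-33, 28, -36, 34, -11] -> [28, -36, 34] -> [-36, 28, 34] -> 26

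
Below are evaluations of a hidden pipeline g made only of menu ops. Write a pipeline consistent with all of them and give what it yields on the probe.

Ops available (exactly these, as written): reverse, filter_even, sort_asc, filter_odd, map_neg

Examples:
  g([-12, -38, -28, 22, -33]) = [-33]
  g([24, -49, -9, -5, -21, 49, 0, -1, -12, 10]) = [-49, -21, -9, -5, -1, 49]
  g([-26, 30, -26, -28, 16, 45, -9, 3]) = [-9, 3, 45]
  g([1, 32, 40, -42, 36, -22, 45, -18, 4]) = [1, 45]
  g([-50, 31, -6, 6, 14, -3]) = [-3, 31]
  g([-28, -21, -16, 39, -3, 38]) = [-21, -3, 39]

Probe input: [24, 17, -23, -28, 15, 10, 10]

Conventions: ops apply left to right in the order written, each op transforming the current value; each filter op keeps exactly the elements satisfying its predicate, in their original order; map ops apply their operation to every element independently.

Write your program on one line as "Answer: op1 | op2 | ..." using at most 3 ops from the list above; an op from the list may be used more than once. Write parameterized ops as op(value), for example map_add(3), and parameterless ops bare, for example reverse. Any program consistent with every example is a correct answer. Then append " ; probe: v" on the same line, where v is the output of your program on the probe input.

sort_asc | filter_odd ; probe: [-23, 15, 17]

Check, running the answer program on each example:
  [-12, -38, -28, 22, -33] -> [-38, -33, -28, -12, 22] -> [-33]
  [24, -49, -9, -5, -21, 49, 0, -1, -12, 10] -> [-49, -21, -12, -9, -5, -1, 0, 10, 24, 49] -> [-49, -21, -9, -5, -1, 49]
  [-26, 30, -26, -28, 16, 45, -9, 3] -> [-28, -26, -26, -9, 3, 16, 30, 45] -> [-9, 3, 45]
  [1, 32, 40, -42, 36, -22, 45, -18, 4] -> [-42, -22, -18, 1, 4, 32, 36, 40, 45] -> [1, 45]
  [-50, 31, -6, 6, 14, -3] -> [-50, -6, -3, 6, 14, 31] -> [-3, 31]
  [-28, -21, -16, 39, -3, 38] -> [-28, -21, -16, -3, 38, 39] -> [-21, -3, 39]
  probe: [24, 17, -23, -28, 15, 10, 10] -> [-28, -23, 10, 10, 15, 17, 24] -> [-23, 15, 17]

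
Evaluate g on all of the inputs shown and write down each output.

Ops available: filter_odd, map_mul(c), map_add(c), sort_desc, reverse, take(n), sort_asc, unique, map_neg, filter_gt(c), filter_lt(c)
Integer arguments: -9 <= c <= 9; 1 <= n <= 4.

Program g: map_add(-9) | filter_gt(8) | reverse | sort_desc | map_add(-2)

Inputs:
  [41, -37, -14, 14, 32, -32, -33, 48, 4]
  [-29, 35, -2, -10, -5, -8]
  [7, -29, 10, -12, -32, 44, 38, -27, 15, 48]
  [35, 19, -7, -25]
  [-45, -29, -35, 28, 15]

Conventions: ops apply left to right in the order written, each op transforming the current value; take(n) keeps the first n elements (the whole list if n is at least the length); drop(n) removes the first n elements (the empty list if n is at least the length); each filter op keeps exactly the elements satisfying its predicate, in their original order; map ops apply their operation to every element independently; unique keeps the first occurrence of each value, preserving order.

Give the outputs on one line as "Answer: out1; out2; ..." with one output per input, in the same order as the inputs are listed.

[37, 30, 21]; [24]; [37, 33, 27]; [24, 8]; [17]

Execution, op by op:
  [41, -37, -14, 14, 32, -32, -33, 48, 4] -> [32, -46, -23, 5, 23, -41, -42, 39, -5] -> [32, 23, 39] -> [39, 23, 32] -> [39, 32, 23] -> [37, 30, 21]
  [-29, 35, -2, -10, -5, -8] -> [-38, 26, -11, -19, -14, -17] -> [26] -> [26] -> [26] -> [24]
  [7, -29, 10, -12, -32, 44, 38, -27, 15, 48] -> [-2, -38, 1, -21, -41, 35, 29, -36, 6, 39] -> [35, 29, 39] -> [39, 29, 35] -> [39, 35, 29] -> [37, 33, 27]
  [35, 19, -7, -25] -> [26, 10, -16, -34] -> [26, 10] -> [10, 26] -> [26, 10] -> [24, 8]
  [-45, -29, -35, 28, 15] -> [-54, -38, -44, 19, 6] -> [19] -> [19] -> [19] -> [17]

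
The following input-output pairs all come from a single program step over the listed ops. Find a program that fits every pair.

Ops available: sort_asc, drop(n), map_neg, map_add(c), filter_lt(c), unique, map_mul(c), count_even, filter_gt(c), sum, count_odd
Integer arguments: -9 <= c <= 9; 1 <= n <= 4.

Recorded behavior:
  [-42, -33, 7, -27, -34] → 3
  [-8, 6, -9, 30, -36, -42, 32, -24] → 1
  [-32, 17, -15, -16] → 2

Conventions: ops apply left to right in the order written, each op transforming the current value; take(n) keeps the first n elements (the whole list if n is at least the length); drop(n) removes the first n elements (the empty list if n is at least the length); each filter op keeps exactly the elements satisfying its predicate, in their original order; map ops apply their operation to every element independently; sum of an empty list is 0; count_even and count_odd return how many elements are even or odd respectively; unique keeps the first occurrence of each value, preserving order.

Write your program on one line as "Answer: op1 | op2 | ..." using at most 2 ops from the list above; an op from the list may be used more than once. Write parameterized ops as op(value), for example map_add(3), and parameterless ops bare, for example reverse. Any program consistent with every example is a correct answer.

map_add(1) | count_even

Check, running the answer program on each example:
  [-42, -33, 7, -27, -34] -> [-41, -32, 8, -26, -33] -> 3
  [-8, 6, -9, 30, -36, -42, 32, -24] -> [-7, 7, -8, 31, -35, -41, 33, -23] -> 1
  [-32, 17, -15, -16] -> [-31, 18, -14, -15] -> 2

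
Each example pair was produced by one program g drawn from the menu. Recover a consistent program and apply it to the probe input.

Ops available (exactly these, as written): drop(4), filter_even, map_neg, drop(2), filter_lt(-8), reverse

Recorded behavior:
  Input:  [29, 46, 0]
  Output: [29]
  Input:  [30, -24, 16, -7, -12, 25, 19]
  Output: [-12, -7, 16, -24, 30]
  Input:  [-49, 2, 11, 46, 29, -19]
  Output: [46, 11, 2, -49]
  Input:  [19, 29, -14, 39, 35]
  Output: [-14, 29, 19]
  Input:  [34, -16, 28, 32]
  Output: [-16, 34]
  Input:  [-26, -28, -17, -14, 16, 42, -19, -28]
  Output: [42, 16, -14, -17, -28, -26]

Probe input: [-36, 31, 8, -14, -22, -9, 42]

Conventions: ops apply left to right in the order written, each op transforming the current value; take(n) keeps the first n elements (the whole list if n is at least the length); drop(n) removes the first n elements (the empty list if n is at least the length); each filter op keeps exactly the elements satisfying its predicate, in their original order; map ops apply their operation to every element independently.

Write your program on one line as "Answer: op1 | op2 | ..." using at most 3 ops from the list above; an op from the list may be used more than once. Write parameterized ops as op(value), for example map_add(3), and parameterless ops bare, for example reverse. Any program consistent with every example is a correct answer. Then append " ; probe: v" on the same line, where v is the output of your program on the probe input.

reverse | drop(2) ; probe: [-22, -14, 8, 31, -36]

Check, running the answer program on each example:
  [29, 46, 0] -> [0, 46, 29] -> [29]
  [30, -24, 16, -7, -12, 25, 19] -> [19, 25, -12, -7, 16, -24, 30] -> [-12, -7, 16, -24, 30]
  [-49, 2, 11, 46, 29, -19] -> [-19, 29, 46, 11, 2, -49] -> [46, 11, 2, -49]
  [19, 29, -14, 39, 35] -> [35, 39, -14, 29, 19] -> [-14, 29, 19]
  [34, -16, 28, 32] -> [32, 28, -16, 34] -> [-16, 34]
  [-26, -28, -17, -14, 16, 42, -19, -28] -> [-28, -19, 42, 16, -14, -17, -28, -26] -> [42, 16, -14, -17, -28, -26]
  probe: [-36, 31, 8, -14, -22, -9, 42] -> [42, -9, -22, -14, 8, 31, -36] -> [-22, -14, 8, 31, -36]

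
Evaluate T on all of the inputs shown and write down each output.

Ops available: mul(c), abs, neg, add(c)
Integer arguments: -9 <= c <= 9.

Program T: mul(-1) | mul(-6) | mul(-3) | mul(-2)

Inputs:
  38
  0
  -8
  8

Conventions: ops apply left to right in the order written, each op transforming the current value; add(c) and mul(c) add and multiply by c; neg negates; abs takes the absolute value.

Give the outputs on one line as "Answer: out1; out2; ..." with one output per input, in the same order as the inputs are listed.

Execution, op by op:
  38 -> -38 -> 228 -> -684 -> 1368
  0 -> 0 -> 0 -> 0 -> 0
  -8 -> 8 -> -48 -> 144 -> -288
  8 -> -8 -> 48 -> -144 -> 288

1368; 0; -288; 288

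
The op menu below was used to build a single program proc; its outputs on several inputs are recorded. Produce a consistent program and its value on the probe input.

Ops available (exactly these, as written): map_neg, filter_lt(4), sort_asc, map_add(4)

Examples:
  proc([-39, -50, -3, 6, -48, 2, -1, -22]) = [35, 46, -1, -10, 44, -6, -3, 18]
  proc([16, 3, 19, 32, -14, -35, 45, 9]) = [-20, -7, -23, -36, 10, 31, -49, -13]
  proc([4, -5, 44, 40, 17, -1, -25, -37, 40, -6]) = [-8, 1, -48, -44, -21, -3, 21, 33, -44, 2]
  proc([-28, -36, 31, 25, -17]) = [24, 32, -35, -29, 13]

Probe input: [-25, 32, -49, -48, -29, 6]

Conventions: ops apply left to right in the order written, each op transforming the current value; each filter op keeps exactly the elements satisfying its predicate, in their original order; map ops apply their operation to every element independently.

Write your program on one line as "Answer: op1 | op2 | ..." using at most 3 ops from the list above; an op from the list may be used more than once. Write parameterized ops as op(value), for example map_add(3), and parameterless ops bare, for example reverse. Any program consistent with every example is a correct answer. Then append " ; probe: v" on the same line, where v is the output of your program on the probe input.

map_add(4) | map_neg ; probe: [21, -36, 45, 44, 25, -10]

Check, running the answer program on each example:
  [-39, -50, -3, 6, -48, 2, -1, -22] -> [-35, -46, 1, 10, -44, 6, 3, -18] -> [35, 46, -1, -10, 44, -6, -3, 18]
  [16, 3, 19, 32, -14, -35, 45, 9] -> [20, 7, 23, 36, -10, -31, 49, 13] -> [-20, -7, -23, -36, 10, 31, -49, -13]
  [4, -5, 44, 40, 17, -1, -25, -37, 40, -6] -> [8, -1, 48, 44, 21, 3, -21, -33, 44, -2] -> [-8, 1, -48, -44, -21, -3, 21, 33, -44, 2]
  [-28, -36, 31, 25, -17] -> [-24, -32, 35, 29, -13] -> [24, 32, -35, -29, 13]
  probe: [-25, 32, -49, -48, -29, 6] -> [-21, 36, -45, -44, -25, 10] -> [21, -36, 45, 44, 25, -10]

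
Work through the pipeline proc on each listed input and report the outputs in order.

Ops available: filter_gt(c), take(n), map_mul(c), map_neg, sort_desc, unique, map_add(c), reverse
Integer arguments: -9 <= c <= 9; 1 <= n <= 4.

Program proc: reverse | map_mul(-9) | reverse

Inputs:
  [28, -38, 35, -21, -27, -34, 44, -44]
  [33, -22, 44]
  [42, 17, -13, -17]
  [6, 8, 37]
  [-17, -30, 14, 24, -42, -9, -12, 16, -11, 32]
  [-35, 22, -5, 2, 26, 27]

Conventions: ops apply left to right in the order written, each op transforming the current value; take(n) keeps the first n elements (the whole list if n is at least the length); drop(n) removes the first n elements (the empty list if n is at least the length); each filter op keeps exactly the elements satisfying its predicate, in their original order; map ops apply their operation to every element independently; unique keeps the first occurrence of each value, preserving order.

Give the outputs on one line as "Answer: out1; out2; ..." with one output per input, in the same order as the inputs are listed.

[-252, 342, -315, 189, 243, 306, -396, 396]; [-297, 198, -396]; [-378, -153, 117, 153]; [-54, -72, -333]; [153, 270, -126, -216, 378, 81, 108, -144, 99, -288]; [315, -198, 45, -18, -234, -243]

Execution, op by op:
  [28, -38, 35, -21, -27, -34, 44, -44] -> [-44, 44, -34, -27, -21, 35, -38, 28] -> [396, -396, 306, 243, 189, -315, 342, -252] -> [-252, 342, -315, 189, 243, 306, -396, 396]
  [33, -22, 44] -> [44, -22, 33] -> [-396, 198, -297] -> [-297, 198, -396]
  [42, 17, -13, -17] -> [-17, -13, 17, 42] -> [153, 117, -153, -378] -> [-378, -153, 117, 153]
  [6, 8, 37] -> [37, 8, 6] -> [-333, -72, -54] -> [-54, -72, -333]
  [-17, -30, 14, 24, -42, -9, -12, 16, -11, 32] -> [32, -11, 16, -12, -9, -42, 24, 14, -30, -17] -> [-288, 99, -144, 108, 81, 378, -216, -126, 270, 153] -> [153, 270, -126, -216, 378, 81, 108, -144, 99, -288]
  [-35, 22, -5, 2, 26, 27] -> [27, 26, 2, -5, 22, -35] -> [-243, -234, -18, 45, -198, 315] -> [315, -198, 45, -18, -234, -243]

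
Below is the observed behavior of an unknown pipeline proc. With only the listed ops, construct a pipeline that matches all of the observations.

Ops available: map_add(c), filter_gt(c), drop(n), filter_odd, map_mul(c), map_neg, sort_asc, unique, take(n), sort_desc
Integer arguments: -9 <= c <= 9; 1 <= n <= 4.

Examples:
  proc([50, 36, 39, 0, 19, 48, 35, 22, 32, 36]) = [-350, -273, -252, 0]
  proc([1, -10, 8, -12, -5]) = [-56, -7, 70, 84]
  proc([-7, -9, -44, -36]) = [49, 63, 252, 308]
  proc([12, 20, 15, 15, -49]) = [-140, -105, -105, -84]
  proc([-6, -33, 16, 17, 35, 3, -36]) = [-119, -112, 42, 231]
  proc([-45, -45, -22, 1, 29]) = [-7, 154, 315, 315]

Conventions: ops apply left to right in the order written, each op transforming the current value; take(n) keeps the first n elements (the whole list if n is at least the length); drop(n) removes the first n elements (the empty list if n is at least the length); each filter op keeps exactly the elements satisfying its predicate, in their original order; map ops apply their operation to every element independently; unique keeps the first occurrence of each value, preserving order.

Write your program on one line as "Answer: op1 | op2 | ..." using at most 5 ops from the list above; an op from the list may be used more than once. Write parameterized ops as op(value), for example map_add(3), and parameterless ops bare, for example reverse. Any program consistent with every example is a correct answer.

take(4) | sort_asc | map_mul(-7) | sort_asc

Check, running the answer program on each example:
  [50, 36, 39, 0, 19, 48, 35, 22, 32, 36] -> [50, 36, 39, 0] -> [0, 36, 39, 50] -> [0, -252, -273, -350] -> [-350, -273, -252, 0]
  [1, -10, 8, -12, -5] -> [1, -10, 8, -12] -> [-12, -10, 1, 8] -> [84, 70, -7, -56] -> [-56, -7, 70, 84]
  [-7, -9, -44, -36] -> [-7, -9, -44, -36] -> [-44, -36, -9, -7] -> [308, 252, 63, 49] -> [49, 63, 252, 308]
  [12, 20, 15, 15, -49] -> [12, 20, 15, 15] -> [12, 15, 15, 20] -> [-84, -105, -105, -140] -> [-140, -105, -105, -84]
  [-6, -33, 16, 17, 35, 3, -36] -> [-6, -33, 16, 17] -> [-33, -6, 16, 17] -> [231, 42, -112, -119] -> [-119, -112, 42, 231]
  [-45, -45, -22, 1, 29] -> [-45, -45, -22, 1] -> [-45, -45, -22, 1] -> [315, 315, 154, -7] -> [-7, 154, 315, 315]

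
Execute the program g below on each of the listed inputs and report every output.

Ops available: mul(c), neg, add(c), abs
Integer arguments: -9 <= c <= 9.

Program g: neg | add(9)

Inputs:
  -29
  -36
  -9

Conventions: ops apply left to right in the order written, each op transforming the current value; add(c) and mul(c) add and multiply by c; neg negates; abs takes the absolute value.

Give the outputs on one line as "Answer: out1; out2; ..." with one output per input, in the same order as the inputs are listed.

38; 45; 18

Execution, op by op:
  -29 -> 29 -> 38
  -36 -> 36 -> 45
  -9 -> 9 -> 18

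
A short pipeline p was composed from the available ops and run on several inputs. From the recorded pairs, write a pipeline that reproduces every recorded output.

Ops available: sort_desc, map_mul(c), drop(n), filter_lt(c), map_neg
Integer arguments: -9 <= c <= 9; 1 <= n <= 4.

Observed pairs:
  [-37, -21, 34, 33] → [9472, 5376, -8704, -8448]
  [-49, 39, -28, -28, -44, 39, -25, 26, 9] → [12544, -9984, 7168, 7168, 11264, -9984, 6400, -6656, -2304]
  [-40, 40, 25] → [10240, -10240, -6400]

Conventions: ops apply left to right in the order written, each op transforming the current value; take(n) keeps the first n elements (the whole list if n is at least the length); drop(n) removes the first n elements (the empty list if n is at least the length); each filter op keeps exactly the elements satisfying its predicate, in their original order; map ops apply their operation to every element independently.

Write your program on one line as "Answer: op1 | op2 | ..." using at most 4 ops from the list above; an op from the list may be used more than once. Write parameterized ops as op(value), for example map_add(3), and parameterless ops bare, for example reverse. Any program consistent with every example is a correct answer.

map_mul(-4) | map_mul(-8) | map_mul(8) | map_neg

Check, running the answer program on each example:
  [-37, -21, 34, 33] -> [148, 84, -136, -132] -> [-1184, -672, 1088, 1056] -> [-9472, -5376, 8704, 8448] -> [9472, 5376, -8704, -8448]
  [-49, 39, -28, -28, -44, 39, -25, 26, 9] -> [196, -156, 112, 112, 176, -156, 100, -104, -36] -> [-1568, 1248, -896, -896, -1408, 1248, -800, 832, 288] -> [-12544, 9984, -7168, -7168, -11264, 9984, -6400, 6656, 2304] -> [12544, -9984, 7168, 7168, 11264, -9984, 6400, -6656, -2304]
  [-40, 40, 25] -> [160, -160, -100] -> [-1280, 1280, 800] -> [-10240, 10240, 6400] -> [10240, -10240, -6400]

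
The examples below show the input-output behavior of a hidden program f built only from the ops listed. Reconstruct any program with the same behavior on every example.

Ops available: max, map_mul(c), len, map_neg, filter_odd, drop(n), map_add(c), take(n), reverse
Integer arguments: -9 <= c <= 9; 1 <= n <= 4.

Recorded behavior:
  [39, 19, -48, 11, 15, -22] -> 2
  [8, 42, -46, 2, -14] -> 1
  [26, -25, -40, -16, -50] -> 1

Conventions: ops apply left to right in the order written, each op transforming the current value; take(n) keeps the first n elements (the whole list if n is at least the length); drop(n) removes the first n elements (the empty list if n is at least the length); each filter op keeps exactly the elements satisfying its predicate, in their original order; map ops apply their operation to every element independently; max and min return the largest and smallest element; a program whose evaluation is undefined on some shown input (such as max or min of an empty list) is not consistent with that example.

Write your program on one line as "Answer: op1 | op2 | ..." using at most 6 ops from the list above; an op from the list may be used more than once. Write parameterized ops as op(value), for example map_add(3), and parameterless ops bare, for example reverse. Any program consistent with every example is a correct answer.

drop(1) | map_add(-4) | map_mul(5) | drop(3) | len

Check, running the answer program on each example:
  [39, 19, -48, 11, 15, -22] -> [19, -48, 11, 15, -22] -> [15, -52, 7, 11, -26] -> [75, -260, 35, 55, -130] -> [55, -130] -> 2
  [8, 42, -46, 2, -14] -> [42, -46, 2, -14] -> [38, -50, -2, -18] -> [190, -250, -10, -90] -> [-90] -> 1
  [26, -25, -40, -16, -50] -> [-25, -40, -16, -50] -> [-29, -44, -20, -54] -> [-145, -220, -100, -270] -> [-270] -> 1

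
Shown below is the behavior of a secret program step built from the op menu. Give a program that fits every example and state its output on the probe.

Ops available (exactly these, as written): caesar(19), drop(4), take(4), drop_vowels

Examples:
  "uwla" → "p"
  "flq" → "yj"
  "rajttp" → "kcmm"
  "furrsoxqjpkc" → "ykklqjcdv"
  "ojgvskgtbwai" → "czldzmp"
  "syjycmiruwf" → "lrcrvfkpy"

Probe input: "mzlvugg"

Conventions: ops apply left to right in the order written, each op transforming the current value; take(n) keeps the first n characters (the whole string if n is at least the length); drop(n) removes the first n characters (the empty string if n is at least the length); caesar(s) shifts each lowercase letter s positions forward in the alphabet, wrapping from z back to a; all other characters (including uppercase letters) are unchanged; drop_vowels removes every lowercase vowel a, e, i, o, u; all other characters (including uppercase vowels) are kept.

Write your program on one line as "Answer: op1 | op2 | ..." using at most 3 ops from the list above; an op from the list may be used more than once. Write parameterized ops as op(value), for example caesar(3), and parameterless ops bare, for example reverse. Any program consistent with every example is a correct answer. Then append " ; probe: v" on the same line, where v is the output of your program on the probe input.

drop_vowels | caesar(19) | drop_vowels ; probe: "fszz"

Check, running the answer program on each example:
  "uwla" -> "wl" -> "pe" -> "p"
  "flq" -> "flq" -> "yej" -> "yj"
  "rajttp" -> "rjttp" -> "kcmmi" -> "kcmm"
  "furrsoxqjpkc" -> "frrsxqjpkc" -> "ykklqjcidv" -> "ykklqjcdv"
  "ojgvskgtbwai" -> "jgvskgtbw" -> "czoldzmup" -> "czldzmp"
  "syjycmiruwf" -> "syjycmrwf" -> "lrcrvfkpy" -> "lrcrvfkpy"
  probe: "mzlvugg" -> "mzlvgg" -> "fseozz" -> "fszz"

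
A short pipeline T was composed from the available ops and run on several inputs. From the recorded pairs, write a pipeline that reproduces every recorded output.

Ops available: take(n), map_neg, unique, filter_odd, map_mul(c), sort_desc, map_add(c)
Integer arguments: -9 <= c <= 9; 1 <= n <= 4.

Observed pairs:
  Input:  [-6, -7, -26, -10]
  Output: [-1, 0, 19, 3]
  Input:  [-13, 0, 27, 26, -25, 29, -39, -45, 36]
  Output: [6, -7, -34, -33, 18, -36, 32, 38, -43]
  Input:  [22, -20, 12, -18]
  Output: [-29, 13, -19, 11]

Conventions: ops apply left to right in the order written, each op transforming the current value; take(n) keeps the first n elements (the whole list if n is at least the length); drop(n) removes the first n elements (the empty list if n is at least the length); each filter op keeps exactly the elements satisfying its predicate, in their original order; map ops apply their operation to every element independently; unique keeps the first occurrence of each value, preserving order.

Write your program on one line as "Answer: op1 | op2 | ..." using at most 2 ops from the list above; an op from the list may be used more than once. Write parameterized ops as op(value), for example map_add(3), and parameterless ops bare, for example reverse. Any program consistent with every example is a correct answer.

map_mul(-1) | map_add(-7)

Check, running the answer program on each example:
  [-6, -7, -26, -10] -> [6, 7, 26, 10] -> [-1, 0, 19, 3]
  [-13, 0, 27, 26, -25, 29, -39, -45, 36] -> [13, 0, -27, -26, 25, -29, 39, 45, -36] -> [6, -7, -34, -33, 18, -36, 32, 38, -43]
  [22, -20, 12, -18] -> [-22, 20, -12, 18] -> [-29, 13, -19, 11]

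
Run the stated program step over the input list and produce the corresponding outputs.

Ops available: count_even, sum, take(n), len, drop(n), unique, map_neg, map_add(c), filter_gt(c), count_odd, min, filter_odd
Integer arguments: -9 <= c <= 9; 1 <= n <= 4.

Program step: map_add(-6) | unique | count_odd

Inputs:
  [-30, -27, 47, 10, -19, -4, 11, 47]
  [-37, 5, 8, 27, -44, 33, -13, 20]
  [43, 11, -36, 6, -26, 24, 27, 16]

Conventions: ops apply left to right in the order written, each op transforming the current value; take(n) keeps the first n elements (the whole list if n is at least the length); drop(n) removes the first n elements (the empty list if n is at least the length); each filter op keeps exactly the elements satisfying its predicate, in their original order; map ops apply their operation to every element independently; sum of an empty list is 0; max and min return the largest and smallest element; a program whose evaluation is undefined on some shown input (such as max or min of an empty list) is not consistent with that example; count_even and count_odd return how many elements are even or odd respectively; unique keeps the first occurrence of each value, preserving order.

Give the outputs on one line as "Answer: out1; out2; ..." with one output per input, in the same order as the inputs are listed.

Execution, op by op:
  [-30, -27, 47, 10, -19, -4, 11, 47] -> [-36, -33, 41, 4, -25, -10, 5, 41] -> [-36, -33, 41, 4, -25, -10, 5] -> 4
  [-37, 5, 8, 27, -44, 33, -13, 20] -> [-43, -1, 2, 21, -50, 27, -19, 14] -> [-43, -1, 2, 21, -50, 27, -19, 14] -> 5
  [43, 11, -36, 6, -26, 24, 27, 16] -> [37, 5, -42, 0, -32, 18, 21, 10] -> [37, 5, -42, 0, -32, 18, 21, 10] -> 3

4; 5; 3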